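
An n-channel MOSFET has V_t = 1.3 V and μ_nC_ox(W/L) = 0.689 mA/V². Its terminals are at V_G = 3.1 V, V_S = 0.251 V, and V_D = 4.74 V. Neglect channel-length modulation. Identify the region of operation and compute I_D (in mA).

Saturation; I_D = 0.827 mA

V_GS = V_G − V_S = 3.1 − 0.251 = 2.85 V; V_DS = V_D − V_S = 4.74 − 0.251 = 4.49 V.
V_ov = V_GS − V_t = 2.85 − 1.3 = 1.55 V.
Since V_DS = 4.49 V ≥ V_ov = 1.55 V, the device is in saturation.
I_D = ½ k_n V_ov² = 0.5 × 0.689 × 1.55² = 0.827 mA.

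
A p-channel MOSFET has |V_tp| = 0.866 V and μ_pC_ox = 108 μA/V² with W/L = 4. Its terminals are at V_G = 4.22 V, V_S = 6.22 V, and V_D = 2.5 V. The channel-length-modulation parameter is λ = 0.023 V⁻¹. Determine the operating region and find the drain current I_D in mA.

Saturation; I_D = 0.302 mA

V_SG = V_S − V_G = 6.22 − 4.22 = 2 V; V_SD = V_S − V_D = 6.22 − 2.5 = 3.72 V.
k_p = μ_pC_ox · (W/L) = 0.432 mA/V².
V_ov = V_SG − |V_tp| = 2 − 0.866 = 1.13 V.
Since V_SD = 3.72 V ≥ V_ov = 1.13 V, the device is in saturation.
I_D = ½ k_p V_ov² (1 + λ V_SD) = 0.5 × 0.432 × 1.13² × (1 + 0.023 × 3.72) = 0.302 mA.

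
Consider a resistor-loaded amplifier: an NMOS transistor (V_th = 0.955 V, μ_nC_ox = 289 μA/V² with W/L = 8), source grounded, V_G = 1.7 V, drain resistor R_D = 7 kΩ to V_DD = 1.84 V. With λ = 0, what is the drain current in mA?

I_D = 0.241 mA

V_GS = V_G = 1.7 V, so V_ov = 1.7 − 0.955 = 0.745 V.
k_n = μ_nC_ox · (W/L) = 2.312 mA/V².
Assume saturation: I_D = ½ k_n V_ov² = 0.5 × 2.312 × 0.745² = 0.642 mA, giving V_DS = V_DD − I_D R_D = 1.84 − 0.642 × 7 = -2.65 V.
But -2.65 V < V_ov = 0.745 V, so the device is actually in triode.
In triode I_D = k_n[V_ov V_DS − ½ V_DS²] and I_D = (V_DD − V_DS)/R_D. Equating: 8.09 V_DS² − 13.06 V_DS + 1.84 = 0, giving V_DS = 0.156 V (the root below V_ov).
I_D = (1.84 − 0.156) / 7 = 0.241 mA.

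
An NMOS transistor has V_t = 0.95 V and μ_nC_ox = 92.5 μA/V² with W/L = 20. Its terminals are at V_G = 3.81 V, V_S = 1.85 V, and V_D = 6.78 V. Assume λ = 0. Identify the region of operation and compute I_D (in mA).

V_GS = V_G − V_S = 3.81 − 1.85 = 1.96 V; V_DS = V_D − V_S = 6.78 − 1.85 = 4.93 V.
k_n = μ_nC_ox · (W/L) = 1.85 mA/V².
V_ov = V_GS − V_t = 1.96 − 0.95 = 1.01 V.
Since V_DS = 4.93 V ≥ V_ov = 1.01 V, the device is in saturation.
I_D = ½ k_n V_ov² = 0.5 × 1.85 × 1.01² = 0.944 mA.

Saturation; I_D = 0.944 mA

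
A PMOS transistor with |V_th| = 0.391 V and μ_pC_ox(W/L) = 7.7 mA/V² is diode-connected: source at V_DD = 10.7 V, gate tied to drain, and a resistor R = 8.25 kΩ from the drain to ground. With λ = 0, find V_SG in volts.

With gate tied to drain, V_SG = V_SD ≥ V_SG − |V_th|, so the device is in saturation.
KCL at the drain: ½ k_p (V_SG − |V_th|)² = (V_DD − V_SG)/R.
Let x = V_SG − 0.391. Then 31.8 x² + x − 10.31 = 0, giving x = 0.554 V (positive root), so V_SG = 0.945 V.
I_D = (V_DD − V_SG)/R = (10.7 − 0.945) / 8.25 = 1.18 mA.

V_SG = 0.945 V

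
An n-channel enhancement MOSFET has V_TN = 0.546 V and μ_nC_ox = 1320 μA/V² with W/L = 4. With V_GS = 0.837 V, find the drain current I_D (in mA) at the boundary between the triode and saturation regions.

I_D = 0.224 mA

At the boundary V_DS = V_ov = V_GS − V_TN = 0.837 − 0.546 = 0.291 V.
k_n = μ_nC_ox · (W/L) = 5.28 mA/V².
I_D = ½ k_n V_ov² = 0.5 × 5.28 × 0.291² = 0.224 mA.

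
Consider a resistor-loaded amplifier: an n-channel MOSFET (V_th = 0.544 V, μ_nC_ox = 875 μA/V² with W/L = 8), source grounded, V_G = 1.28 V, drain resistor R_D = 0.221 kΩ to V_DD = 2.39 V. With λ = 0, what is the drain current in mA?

I_D = 1.90 mA

V_GS = V_G = 1.28 V, so V_ov = 1.28 − 0.544 = 0.736 V.
k_n = μ_nC_ox · (W/L) = 7 mA/V².
Assume saturation: I_D = ½ k_n V_ov² = 0.5 × 7 × 0.736² = 1.9 mA, giving V_DS = V_DD − I_D R_D = 2.39 − 1.9 × 0.221 = 1.97 V.
V_DS = 1.97 V ≥ V_ov = 0.736 V, confirming saturation.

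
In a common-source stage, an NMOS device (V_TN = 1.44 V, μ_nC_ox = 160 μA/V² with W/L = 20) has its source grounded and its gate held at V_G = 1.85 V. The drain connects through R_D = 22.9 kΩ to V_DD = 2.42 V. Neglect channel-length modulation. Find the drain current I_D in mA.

V_GS = V_G = 1.85 V, so V_ov = 1.85 − 1.44 = 0.41 V.
k_n = μ_nC_ox · (W/L) = 3.2 mA/V².
Assume saturation: I_D = ½ k_n V_ov² = 0.5 × 3.2 × 0.41² = 0.269 mA, giving V_DS = V_DD − I_D R_D = 2.42 − 0.269 × 22.9 = -3.74 V.
But -3.74 V < V_ov = 0.41 V, so the device is actually in triode.
In triode I_D = k_n[V_ov V_DS − ½ V_DS²] and I_D = (V_DD − V_DS)/R_D. Equating: 36.6 V_DS² − 31.04 V_DS + 2.42 = 0, giving V_DS = 0.0869 V (the root below V_ov).
I_D = (2.42 − 0.0869) / 22.9 = 0.102 mA.

I_D = 0.102 mA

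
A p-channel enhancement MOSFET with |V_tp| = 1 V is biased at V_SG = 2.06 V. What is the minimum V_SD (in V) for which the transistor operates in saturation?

V_SD,sat = 1.06 V

The boundary between triode and saturation is V_SD = V_SG − |V_tp| = V_ov.
V_ov = 2.06 − 1 = 1.06 V.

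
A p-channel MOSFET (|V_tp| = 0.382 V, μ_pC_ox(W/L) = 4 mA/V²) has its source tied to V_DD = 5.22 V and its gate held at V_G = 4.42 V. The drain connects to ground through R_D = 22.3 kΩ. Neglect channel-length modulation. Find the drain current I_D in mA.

V_SG = V_DD − V_G = 5.22 − 4.42 = 0.8 V, so V_ov = 0.8 − 0.382 = 0.418 V.
Assume saturation: I_D = ½ k_p V_ov² = 0.5 × 4 × 0.418² = 0.349 mA, giving V_SD = V_DD − I_D R_D = 5.22 − 0.349 × 22.3 = -2.57 V.
But -2.57 V < V_ov = 0.418 V, so the device is actually in triode.
In triode I_D = k_p[V_ov V_SD − ½ V_SD²] and I_D = (V_DD − V_SD)/R_D. Equating: 44.6 V_SD² − 38.29 V_SD + 5.22 = 0, giving V_SD = 0.17 V (the root below V_ov).
I_D = (5.22 − 0.17) / 22.3 = 0.226 mA.

I_D = 0.226 mA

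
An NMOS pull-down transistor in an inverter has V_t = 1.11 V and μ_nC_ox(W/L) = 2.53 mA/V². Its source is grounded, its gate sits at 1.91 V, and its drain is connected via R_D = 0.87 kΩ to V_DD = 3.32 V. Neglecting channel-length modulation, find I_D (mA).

I_D = 0.810 mA

V_GS = V_G = 1.91 V, so V_ov = 1.91 − 1.11 = 0.8 V.
Assume saturation: I_D = ½ k_n V_ov² = 0.5 × 2.53 × 0.8² = 0.81 mA, giving V_DS = V_DD − I_D R_D = 3.32 − 0.81 × 0.87 = 2.62 V.
V_DS = 2.62 V ≥ V_ov = 0.8 V, confirming saturation.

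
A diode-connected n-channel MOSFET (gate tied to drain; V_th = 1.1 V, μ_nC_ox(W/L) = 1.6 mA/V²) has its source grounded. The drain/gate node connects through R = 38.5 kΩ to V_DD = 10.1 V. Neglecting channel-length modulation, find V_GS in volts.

V_GS = 1.62 V

With gate tied to drain, V_GS = V_DS ≥ V_GS − V_th, so the device is in saturation.
KCL at the drain: ½ k_n (V_GS − V_th)² = (V_DD − V_GS)/R.
Let x = V_GS − 1.1. Then 30.8 x² + x − 9 = 0, giving x = 0.525 V (positive root), so V_GS = 1.62 V.
I_D = (V_DD − V_GS)/R = (10.1 − 1.62) / 38.5 = 0.22 mA.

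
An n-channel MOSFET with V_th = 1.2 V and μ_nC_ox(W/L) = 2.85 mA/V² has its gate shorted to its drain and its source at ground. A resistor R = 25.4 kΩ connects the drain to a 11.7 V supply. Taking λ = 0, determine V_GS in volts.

V_GS = 1.72 V

With gate tied to drain, V_GS = V_DS ≥ V_GS − V_th, so the device is in saturation.
KCL at the drain: ½ k_n (V_GS − V_th)² = (V_DD − V_GS)/R.
Let x = V_GS − 1.2. Then 36.2 x² + x − 10.5 = 0, giving x = 0.525 V (positive root), so V_GS = 1.72 V.
I_D = (V_DD − V_GS)/R = (11.7 − 1.72) / 25.4 = 0.393 mA.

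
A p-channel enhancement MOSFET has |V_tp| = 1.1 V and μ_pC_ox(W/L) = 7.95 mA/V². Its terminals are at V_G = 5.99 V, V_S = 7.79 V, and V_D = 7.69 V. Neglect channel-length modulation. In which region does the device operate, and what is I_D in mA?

V_SG = V_S − V_G = 7.79 − 5.99 = 1.8 V; V_SD = V_S − V_D = 7.79 − 7.69 = 0.1 V.
V_ov = V_SG − |V_tp| = 1.8 − 1.1 = 0.7 V.
Since V_SD = 0.1 V < V_ov = 0.7 V, the device is in the triode region.
I_D = k_p [V_ov · V_SD − ½ V_SD²] = 7.95 × [0.7 × 0.1 − 0.5 × 0.1²] = 0.517 mA.

Triode; I_D = 0.517 mA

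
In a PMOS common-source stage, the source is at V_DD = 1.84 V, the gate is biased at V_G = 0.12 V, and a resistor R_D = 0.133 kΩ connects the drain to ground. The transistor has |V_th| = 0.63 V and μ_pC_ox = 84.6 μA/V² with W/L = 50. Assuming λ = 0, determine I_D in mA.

V_SG = V_DD − V_G = 1.84 − 0.12 = 1.72 V, so V_ov = 1.72 − 0.63 = 1.09 V.
k_p = μ_pC_ox · (W/L) = 4.23 mA/V².
Assume saturation: I_D = ½ k_p V_ov² = 0.5 × 4.23 × 1.09² = 2.51 mA, giving V_SD = V_DD − I_D R_D = 1.84 − 2.51 × 0.133 = 1.51 V.
V_SD = 1.51 V ≥ V_ov = 1.09 V, confirming saturation.

I_D = 2.51 mA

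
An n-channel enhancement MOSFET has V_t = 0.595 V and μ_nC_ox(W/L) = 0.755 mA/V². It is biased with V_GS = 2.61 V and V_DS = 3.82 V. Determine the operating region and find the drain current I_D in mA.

V_ov = V_GS − V_t = 2.61 − 0.595 = 2.01 V.
Since V_DS = 3.82 V ≥ V_ov = 2.01 V, the device is in saturation.
I_D = ½ k_n V_ov² = 0.5 × 0.755 × 2.01² = 1.53 mA.

Saturation; I_D = 1.53 mA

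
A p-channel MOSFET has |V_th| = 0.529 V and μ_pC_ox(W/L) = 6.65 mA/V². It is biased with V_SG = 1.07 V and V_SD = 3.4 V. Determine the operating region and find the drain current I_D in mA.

Saturation; I_D = 0.973 mA

V_ov = V_SG − |V_th| = 1.07 − 0.529 = 0.541 V.
Since V_SD = 3.4 V ≥ V_ov = 0.541 V, the device is in saturation.
I_D = ½ k_p V_ov² = 0.5 × 6.65 × 0.541² = 0.973 mA.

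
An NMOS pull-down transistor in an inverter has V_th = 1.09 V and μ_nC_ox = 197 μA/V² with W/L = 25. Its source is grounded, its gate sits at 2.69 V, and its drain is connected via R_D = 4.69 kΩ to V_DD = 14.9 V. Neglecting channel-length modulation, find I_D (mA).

V_GS = V_G = 2.69 V, so V_ov = 2.69 − 1.09 = 1.6 V.
k_n = μ_nC_ox · (W/L) = 4.925 mA/V².
Assume saturation: I_D = ½ k_n V_ov² = 0.5 × 4.925 × 1.6² = 6.3 mA, giving V_DS = V_DD − I_D R_D = 14.9 − 6.3 × 4.69 = -14.7 V.
But -14.7 V < V_ov = 1.6 V, so the device is actually in triode.
In triode I_D = k_n[V_ov V_DS − ½ V_DS²] and I_D = (V_DD − V_DS)/R_D. Equating: 11.5 V_DS² − 37.96 V_DS + 14.9 = 0, giving V_DS = 0.456 V (the root below V_ov).
I_D = (14.9 − 0.456) / 4.69 = 3.08 mA.

I_D = 3.08 mA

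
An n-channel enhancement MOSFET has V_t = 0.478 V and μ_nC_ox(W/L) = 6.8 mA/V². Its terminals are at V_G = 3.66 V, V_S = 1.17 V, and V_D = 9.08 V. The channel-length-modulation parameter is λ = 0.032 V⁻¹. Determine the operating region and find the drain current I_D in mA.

V_GS = V_G − V_S = 3.66 − 1.17 = 2.49 V; V_DS = V_D − V_S = 9.08 − 1.17 = 7.91 V.
V_ov = V_GS − V_t = 2.49 − 0.478 = 2.01 V.
Since V_DS = 7.91 V ≥ V_ov = 2.01 V, the device is in saturation.
I_D = ½ k_n V_ov² (1 + λ V_DS) = 0.5 × 6.8 × 2.01² × (1 + 0.032 × 7.91) = 17.2 mA.

Saturation; I_D = 17.2 mA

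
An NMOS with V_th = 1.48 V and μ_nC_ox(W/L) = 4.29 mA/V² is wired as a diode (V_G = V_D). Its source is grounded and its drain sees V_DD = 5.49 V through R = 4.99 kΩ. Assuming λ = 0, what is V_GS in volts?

With gate tied to drain, V_GS = V_DS ≥ V_GS − V_th, so the device is in saturation.
KCL at the drain: ½ k_n (V_GS − V_th)² = (V_DD − V_GS)/R.
Let x = V_GS − 1.48. Then 10.7 x² + x − 4.01 = 0, giving x = 0.567 V (positive root), so V_GS = 2.05 V.
I_D = (V_DD − V_GS)/R = (5.49 − 2.05) / 4.99 = 0.69 mA.

V_GS = 2.05 V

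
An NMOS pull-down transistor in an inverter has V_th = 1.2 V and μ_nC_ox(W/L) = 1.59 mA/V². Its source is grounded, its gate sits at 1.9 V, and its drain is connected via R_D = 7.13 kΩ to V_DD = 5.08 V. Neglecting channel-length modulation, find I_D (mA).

I_D = 0.390 mA

V_GS = V_G = 1.9 V, so V_ov = 1.9 − 1.2 = 0.7 V.
Assume saturation: I_D = ½ k_n V_ov² = 0.5 × 1.59 × 0.7² = 0.39 mA, giving V_DS = V_DD − I_D R_D = 5.08 − 0.39 × 7.13 = 2.3 V.
V_DS = 2.3 V ≥ V_ov = 0.7 V, confirming saturation.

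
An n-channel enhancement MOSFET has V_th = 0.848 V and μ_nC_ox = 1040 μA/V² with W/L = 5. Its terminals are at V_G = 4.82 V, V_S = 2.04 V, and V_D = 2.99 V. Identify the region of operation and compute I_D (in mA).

V_GS = V_G − V_S = 4.82 − 2.04 = 2.78 V; V_DS = V_D − V_S = 2.99 − 2.04 = 0.95 V.
k_n = μ_nC_ox · (W/L) = 5.2 mA/V².
V_ov = V_GS − V_th = 2.78 − 0.848 = 1.93 V.
Since V_DS = 0.95 V < V_ov = 1.93 V, the device is in the triode region.
I_D = k_n [V_ov · V_DS − ½ V_DS²] = 5.2 × [1.93 × 0.95 − 0.5 × 0.95²] = 7.2 mA.

Triode; I_D = 7.20 mA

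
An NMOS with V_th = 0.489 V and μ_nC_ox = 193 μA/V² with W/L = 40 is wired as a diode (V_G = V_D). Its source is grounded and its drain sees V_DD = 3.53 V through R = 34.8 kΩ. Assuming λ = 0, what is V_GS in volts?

V_GS = 0.636 V

With gate tied to drain, V_GS = V_DS ≥ V_GS − V_th, so the device is in saturation.
k_n = μ_nC_ox · (W/L) = 7.72 mA/V².
KCL at the drain: ½ k_n (V_GS − V_th)² = (V_DD − V_GS)/R.
Let x = V_GS − 0.489. Then 134 x² + x − 3.041 = 0, giving x = 0.147 V (positive root), so V_GS = 0.636 V.
I_D = (V_DD − V_GS)/R = (3.53 − 0.636) / 34.8 = 0.0832 mA.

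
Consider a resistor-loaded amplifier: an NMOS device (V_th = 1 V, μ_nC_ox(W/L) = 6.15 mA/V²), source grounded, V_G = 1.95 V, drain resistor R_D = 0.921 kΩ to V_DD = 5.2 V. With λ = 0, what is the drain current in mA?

V_GS = V_G = 1.95 V, so V_ov = 1.95 − 1 = 0.95 V.
Assume saturation: I_D = ½ k_n V_ov² = 0.5 × 6.15 × 0.95² = 2.78 mA, giving V_DS = V_DD − I_D R_D = 5.2 − 2.78 × 0.921 = 2.64 V.
V_DS = 2.64 V ≥ V_ov = 0.95 V, confirming saturation.

I_D = 2.78 mA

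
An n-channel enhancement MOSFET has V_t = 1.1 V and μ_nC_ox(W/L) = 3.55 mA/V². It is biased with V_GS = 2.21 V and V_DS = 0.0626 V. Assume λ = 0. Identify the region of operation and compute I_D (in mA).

V_ov = V_GS − V_t = 2.21 − 1.1 = 1.11 V.
Since V_DS = 0.0626 V < V_ov = 1.11 V, the device is in the triode region.
I_D = k_n [V_ov · V_DS − ½ V_DS²] = 3.55 × [1.11 × 0.0626 − 0.5 × 0.0626²] = 0.24 mA.

Triode; I_D = 0.240 mA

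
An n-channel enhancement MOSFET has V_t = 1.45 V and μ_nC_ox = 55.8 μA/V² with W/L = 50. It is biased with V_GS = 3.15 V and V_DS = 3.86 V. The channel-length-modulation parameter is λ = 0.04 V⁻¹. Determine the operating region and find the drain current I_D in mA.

k_n = μ_nC_ox · (W/L) = 2.79 mA/V².
V_ov = V_GS − V_t = 3.15 − 1.45 = 1.7 V.
Since V_DS = 3.86 V ≥ V_ov = 1.7 V, the device is in saturation.
I_D = ½ k_n V_ov² (1 + λ V_DS) = 0.5 × 2.79 × 1.7² × (1 + 0.04 × 3.86) = 4.65 mA.

Saturation; I_D = 4.65 mA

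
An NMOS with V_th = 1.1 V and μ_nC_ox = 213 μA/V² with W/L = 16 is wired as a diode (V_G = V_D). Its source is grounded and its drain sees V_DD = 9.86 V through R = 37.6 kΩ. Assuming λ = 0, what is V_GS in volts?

V_GS = 1.46 V

With gate tied to drain, V_GS = V_DS ≥ V_GS − V_th, so the device is in saturation.
k_n = μ_nC_ox · (W/L) = 3.408 mA/V².
KCL at the drain: ½ k_n (V_GS − V_th)² = (V_DD − V_GS)/R.
Let x = V_GS − 1.1. Then 64.1 x² + x − 8.76 = 0, giving x = 0.362 V (positive root), so V_GS = 1.46 V.
I_D = (V_DD − V_GS)/R = (9.86 − 1.46) / 37.6 = 0.223 mA.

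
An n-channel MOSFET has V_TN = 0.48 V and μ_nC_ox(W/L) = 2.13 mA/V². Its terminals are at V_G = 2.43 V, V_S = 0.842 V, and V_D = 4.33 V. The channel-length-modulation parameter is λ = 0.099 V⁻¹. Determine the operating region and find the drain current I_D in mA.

V_GS = V_G − V_S = 2.43 − 0.842 = 1.59 V; V_DS = V_D − V_S = 4.33 − 0.842 = 3.49 V.
V_ov = V_GS − V_TN = 1.59 − 0.48 = 1.11 V.
Since V_DS = 3.49 V ≥ V_ov = 1.11 V, the device is in saturation.
I_D = ½ k_n V_ov² (1 + λ V_DS) = 0.5 × 2.13 × 1.11² × (1 + 0.099 × 3.49) = 1.76 mA.

Saturation; I_D = 1.76 mA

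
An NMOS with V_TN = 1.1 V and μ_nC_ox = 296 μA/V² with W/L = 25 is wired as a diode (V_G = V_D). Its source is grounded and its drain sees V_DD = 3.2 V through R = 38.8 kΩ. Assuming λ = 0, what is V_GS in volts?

With gate tied to drain, V_GS = V_DS ≥ V_GS − V_TN, so the device is in saturation.
k_n = μ_nC_ox · (W/L) = 7.4 mA/V².
KCL at the drain: ½ k_n (V_GS − V_TN)² = (V_DD − V_GS)/R.
Let x = V_GS − 1.1. Then 144 x² + x − 2.1 = 0, giving x = 0.118 V (positive root), so V_GS = 1.22 V.
I_D = (V_DD − V_GS)/R = (3.2 − 1.22) / 38.8 = 0.0511 mA.

V_GS = 1.22 V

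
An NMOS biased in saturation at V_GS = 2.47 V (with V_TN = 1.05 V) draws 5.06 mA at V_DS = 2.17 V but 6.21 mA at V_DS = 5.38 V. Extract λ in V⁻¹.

With V_GS fixed, I_D ∝ (1 + λ V_DS) in saturation, so I_D2/I_D1 = (1 + λ V_DS2)/(1 + λ V_DS1).
6.21/5.06 = 1.227 = (1 + 5.38 λ)/(1 + 2.17 λ).
Solving: λ (I_D1 V_DS2 − I_D2 V_DS1) = I_D2 − I_D1, so λ = (6.21 − 5.06) / (5.06 × 5.38 − 6.21 × 2.17) = 1.15 / 13.7 = 0.0837 V⁻¹.

λ = 0.0837 V⁻¹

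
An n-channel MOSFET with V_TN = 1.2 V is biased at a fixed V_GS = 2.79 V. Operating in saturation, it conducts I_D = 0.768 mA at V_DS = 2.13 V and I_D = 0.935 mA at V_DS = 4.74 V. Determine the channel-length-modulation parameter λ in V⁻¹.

With V_GS fixed, I_D ∝ (1 + λ V_DS) in saturation, so I_D2/I_D1 = (1 + λ V_DS2)/(1 + λ V_DS1).
0.935/0.768 = 1.217 = (1 + 4.74 λ)/(1 + 2.13 λ).
Solving: λ (I_D1 V_DS2 − I_D2 V_DS1) = I_D2 − I_D1, so λ = (0.935 − 0.768) / (0.768 × 4.74 − 0.935 × 2.13) = 0.167 / 1.65 = 0.101 V⁻¹.

λ = 0.101 V⁻¹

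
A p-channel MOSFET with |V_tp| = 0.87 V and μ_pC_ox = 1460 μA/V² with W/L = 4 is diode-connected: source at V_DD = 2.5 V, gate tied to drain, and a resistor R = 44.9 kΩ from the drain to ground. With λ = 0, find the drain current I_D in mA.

I_D = 0.0339 mA

With gate tied to drain, V_SG = V_SD ≥ V_SG − |V_tp|, so the device is in saturation.
k_p = μ_pC_ox · (W/L) = 5.84 mA/V².
KCL at the drain: ½ k_p (V_SG − |V_tp|)² = (V_DD − V_SG)/R.
Let x = V_SG − 0.87. Then 131 x² + x − 1.63 = 0, giving x = 0.108 V (positive root), so V_SG = 0.978 V.
I_D = (V_DD − V_SG)/R = (2.5 − 0.978) / 44.9 = 0.0339 mA.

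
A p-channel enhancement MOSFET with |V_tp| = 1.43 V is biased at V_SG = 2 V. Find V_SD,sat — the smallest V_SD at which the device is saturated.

V_SD,sat = 0.570 V

The boundary between triode and saturation is V_SD = V_SG − |V_tp| = V_ov.
V_ov = 2 − 1.43 = 0.57 V.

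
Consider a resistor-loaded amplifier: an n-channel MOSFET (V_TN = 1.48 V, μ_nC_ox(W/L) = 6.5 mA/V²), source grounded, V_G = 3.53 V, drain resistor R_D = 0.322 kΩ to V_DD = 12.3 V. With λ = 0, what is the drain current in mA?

V_GS = V_G = 3.53 V, so V_ov = 3.53 − 1.48 = 2.05 V.
Assume saturation: I_D = ½ k_n V_ov² = 0.5 × 6.5 × 2.05² = 13.7 mA, giving V_DS = V_DD − I_D R_D = 12.3 − 13.7 × 0.322 = 7.9 V.
V_DS = 7.9 V ≥ V_ov = 2.05 V, confirming saturation.

I_D = 13.7 mA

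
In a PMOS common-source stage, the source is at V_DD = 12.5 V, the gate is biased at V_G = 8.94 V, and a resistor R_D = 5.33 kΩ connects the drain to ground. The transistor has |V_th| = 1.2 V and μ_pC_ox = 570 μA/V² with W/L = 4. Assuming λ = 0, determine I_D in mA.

V_SG = V_DD − V_G = 12.5 − 8.94 = 3.56 V, so V_ov = 3.56 − 1.2 = 2.36 V.
k_p = μ_pC_ox · (W/L) = 2.28 mA/V².
Assume saturation: I_D = ½ k_p V_ov² = 0.5 × 2.28 × 2.36² = 6.35 mA, giving V_SD = V_DD − I_D R_D = 12.5 − 6.35 × 5.33 = -21.3 V.
But -21.3 V < V_ov = 2.36 V, so the device is actually in triode.
In triode I_D = k_p[V_ov V_SD − ½ V_SD²] and I_D = (V_DD − V_SD)/R_D. Equating: 6.08 V_SD² − 29.68 V_SD + 12.5 = 0, giving V_SD = 0.466 V (the root below V_ov).
I_D = (12.5 − 0.466) / 5.33 = 2.26 mA.

I_D = 2.26 mA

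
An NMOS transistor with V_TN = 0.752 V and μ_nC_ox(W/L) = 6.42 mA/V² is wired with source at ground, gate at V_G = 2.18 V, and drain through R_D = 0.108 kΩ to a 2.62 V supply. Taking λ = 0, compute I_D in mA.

I_D = 6.55 mA

V_GS = V_G = 2.18 V, so V_ov = 2.18 − 0.752 = 1.43 V.
Assume saturation: I_D = ½ k_n V_ov² = 0.5 × 6.42 × 1.43² = 6.55 mA, giving V_DS = V_DD − I_D R_D = 2.62 − 6.55 × 0.108 = 1.91 V.
V_DS = 1.91 V ≥ V_ov = 1.43 V, confirming saturation.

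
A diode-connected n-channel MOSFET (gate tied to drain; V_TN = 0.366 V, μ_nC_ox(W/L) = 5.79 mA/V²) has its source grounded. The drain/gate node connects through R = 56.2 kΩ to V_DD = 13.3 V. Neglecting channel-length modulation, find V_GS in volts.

V_GS = 0.645 V

With gate tied to drain, V_GS = V_DS ≥ V_GS − V_TN, so the device is in saturation.
KCL at the drain: ½ k_n (V_GS − V_TN)² = (V_DD − V_GS)/R.
Let x = V_GS − 0.366. Then 163 x² + x − 12.93 = 0, giving x = 0.279 V (positive root), so V_GS = 0.645 V.
I_D = (V_DD − V_GS)/R = (13.3 − 0.645) / 56.2 = 0.225 mA.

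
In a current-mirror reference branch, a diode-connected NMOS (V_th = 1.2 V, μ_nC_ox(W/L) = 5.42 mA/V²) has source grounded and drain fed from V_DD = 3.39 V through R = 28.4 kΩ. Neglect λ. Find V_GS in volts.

With gate tied to drain, V_GS = V_DS ≥ V_GS − V_th, so the device is in saturation.
KCL at the drain: ½ k_n (V_GS − V_th)² = (V_DD − V_GS)/R.
Let x = V_GS − 1.2. Then 77 x² + x − 2.19 = 0, giving x = 0.162 V (positive root), so V_GS = 1.36 V.
I_D = (V_DD − V_GS)/R = (3.39 − 1.36) / 28.4 = 0.0714 mA.

V_GS = 1.36 V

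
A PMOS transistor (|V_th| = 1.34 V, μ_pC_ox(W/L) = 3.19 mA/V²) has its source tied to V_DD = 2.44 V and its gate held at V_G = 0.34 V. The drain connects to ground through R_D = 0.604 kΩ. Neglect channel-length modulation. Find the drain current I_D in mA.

V_SG = V_DD − V_G = 2.44 − 0.34 = 2.1 V, so V_ov = 2.1 − 1.34 = 0.76 V.
Assume saturation: I_D = ½ k_p V_ov² = 0.5 × 3.19 × 0.76² = 0.921 mA, giving V_SD = V_DD − I_D R_D = 2.44 − 0.921 × 0.604 = 1.88 V.
V_SD = 1.88 V ≥ V_ov = 0.76 V, confirming saturation.

I_D = 0.921 mA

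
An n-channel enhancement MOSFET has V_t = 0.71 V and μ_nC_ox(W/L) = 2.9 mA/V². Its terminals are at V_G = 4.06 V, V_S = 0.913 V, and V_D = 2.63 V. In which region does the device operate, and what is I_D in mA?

V_GS = V_G − V_S = 4.06 − 0.913 = 3.15 V; V_DS = V_D − V_S = 2.63 − 0.913 = 1.72 V.
V_ov = V_GS − V_t = 3.15 − 0.71 = 2.44 V.
Since V_DS = 1.72 V < V_ov = 2.44 V, the device is in the triode region.
I_D = k_n [V_ov · V_DS − ½ V_DS²] = 2.9 × [2.44 × 1.72 − 0.5 × 1.72²] = 7.86 mA.

Triode; I_D = 7.86 mA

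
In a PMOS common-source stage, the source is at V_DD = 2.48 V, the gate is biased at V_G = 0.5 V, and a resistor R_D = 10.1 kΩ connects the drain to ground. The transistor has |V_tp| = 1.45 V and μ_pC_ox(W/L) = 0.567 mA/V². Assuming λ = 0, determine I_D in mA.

V_SG = V_DD − V_G = 2.48 − 0.5 = 1.98 V, so V_ov = 1.98 − 1.45 = 0.53 V.
Assume saturation: I_D = ½ k_p V_ov² = 0.5 × 0.567 × 0.53² = 0.0796 mA, giving V_SD = V_DD − I_D R_D = 2.48 − 0.0796 × 10.1 = 1.68 V.
V_SD = 1.68 V ≥ V_ov = 0.53 V, confirming saturation.

I_D = 0.0796 mA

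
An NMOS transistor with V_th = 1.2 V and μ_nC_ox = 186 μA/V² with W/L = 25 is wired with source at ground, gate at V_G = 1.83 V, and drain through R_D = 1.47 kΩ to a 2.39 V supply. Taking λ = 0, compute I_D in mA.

I_D = 0.923 mA

V_GS = V_G = 1.83 V, so V_ov = 1.83 − 1.2 = 0.63 V.
k_n = μ_nC_ox · (W/L) = 4.65 mA/V².
Assume saturation: I_D = ½ k_n V_ov² = 0.5 × 4.65 × 0.63² = 0.923 mA, giving V_DS = V_DD − I_D R_D = 2.39 − 0.923 × 1.47 = 1.03 V.
V_DS = 1.03 V ≥ V_ov = 0.63 V, confirming saturation.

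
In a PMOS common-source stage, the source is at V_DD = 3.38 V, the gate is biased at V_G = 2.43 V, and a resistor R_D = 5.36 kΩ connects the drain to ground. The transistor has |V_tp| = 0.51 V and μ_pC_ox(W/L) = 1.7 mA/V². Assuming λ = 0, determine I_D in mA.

V_SG = V_DD − V_G = 3.38 − 2.43 = 0.95 V, so V_ov = 0.95 − 0.51 = 0.44 V.
Assume saturation: I_D = ½ k_p V_ov² = 0.5 × 1.7 × 0.44² = 0.165 mA, giving V_SD = V_DD − I_D R_D = 3.38 − 0.165 × 5.36 = 2.5 V.
V_SD = 2.5 V ≥ V_ov = 0.44 V, confirming saturation.

I_D = 0.165 mA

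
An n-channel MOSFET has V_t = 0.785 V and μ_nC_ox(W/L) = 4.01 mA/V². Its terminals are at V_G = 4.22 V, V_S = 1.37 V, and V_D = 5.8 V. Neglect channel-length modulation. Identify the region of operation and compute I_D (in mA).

V_GS = V_G − V_S = 4.22 − 1.37 = 2.85 V; V_DS = V_D − V_S = 5.8 − 1.37 = 4.43 V.
V_ov = V_GS − V_t = 2.85 − 0.785 = 2.06 V.
Since V_DS = 4.43 V ≥ V_ov = 2.06 V, the device is in saturation.
I_D = ½ k_n V_ov² = 0.5 × 4.01 × 2.06² = 8.55 mA.

Saturation; I_D = 8.55 mA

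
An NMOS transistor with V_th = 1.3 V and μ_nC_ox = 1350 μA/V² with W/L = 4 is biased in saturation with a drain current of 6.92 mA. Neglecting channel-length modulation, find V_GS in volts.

k_n = μ_nC_ox · (W/L) = 5.4 mA/V².
In saturation I_D = ½ k_n (V_GS − V_th)², so V_GS − V_th = √(2 I_D / k_n) = √(2 × 6.92 / 5.4) = 1.6 V.
V_GS = 1.3 + 1.6 = 2.9 V.

V_GS = 2.90 V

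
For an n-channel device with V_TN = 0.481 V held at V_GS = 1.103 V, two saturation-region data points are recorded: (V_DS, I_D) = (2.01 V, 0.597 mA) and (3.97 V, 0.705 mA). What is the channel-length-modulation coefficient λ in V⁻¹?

λ = 0.113 V⁻¹

With V_GS fixed, I_D ∝ (1 + λ V_DS) in saturation, so I_D2/I_D1 = (1 + λ V_DS2)/(1 + λ V_DS1).
0.705/0.597 = 1.181 = (1 + 3.97 λ)/(1 + 2.01 λ).
Solving: λ (I_D1 V_DS2 − I_D2 V_DS1) = I_D2 − I_D1, so λ = (0.705 − 0.597) / (0.597 × 3.97 − 0.705 × 2.01) = 0.108 / 0.953 = 0.113 V⁻¹.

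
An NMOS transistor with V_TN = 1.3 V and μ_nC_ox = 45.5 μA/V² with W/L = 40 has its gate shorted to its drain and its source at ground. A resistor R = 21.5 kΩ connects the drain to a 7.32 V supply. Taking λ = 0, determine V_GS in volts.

With gate tied to drain, V_GS = V_DS ≥ V_GS − V_TN, so the device is in saturation.
k_n = μ_nC_ox · (W/L) = 1.82 mA/V².
KCL at the drain: ½ k_n (V_GS − V_TN)² = (V_DD − V_GS)/R.
Let x = V_GS − 1.3. Then 19.6 x² + x − 6.02 = 0, giving x = 0.53 V (positive root), so V_GS = 1.83 V.
I_D = (V_DD − V_GS)/R = (7.32 − 1.83) / 21.5 = 0.255 mA.

V_GS = 1.83 V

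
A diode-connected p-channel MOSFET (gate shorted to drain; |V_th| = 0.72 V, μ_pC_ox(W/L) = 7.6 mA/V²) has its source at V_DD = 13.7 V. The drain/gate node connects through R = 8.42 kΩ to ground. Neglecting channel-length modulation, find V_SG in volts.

With gate tied to drain, V_SG = V_SD ≥ V_SG − |V_th|, so the device is in saturation.
KCL at the drain: ½ k_p (V_SG − |V_th|)² = (V_DD − V_SG)/R.
Let x = V_SG − 0.72. Then 32 x² + x − 12.98 = 0, giving x = 0.621 V (positive root), so V_SG = 1.34 V.
I_D = (V_DD − V_SG)/R = (13.7 − 1.34) / 8.42 = 1.47 mA.

V_SG = 1.34 V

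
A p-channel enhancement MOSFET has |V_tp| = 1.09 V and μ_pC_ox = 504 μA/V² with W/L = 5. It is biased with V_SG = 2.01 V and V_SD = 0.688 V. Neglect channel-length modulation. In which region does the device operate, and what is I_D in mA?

Triode; I_D = 0.999 mA

k_p = μ_pC_ox · (W/L) = 2.52 mA/V².
V_ov = V_SG − |V_tp| = 2.01 − 1.09 = 0.92 V.
Since V_SD = 0.688 V < V_ov = 0.92 V, the device is in the triode region.
I_D = k_p [V_ov · V_SD − ½ V_SD²] = 2.52 × [0.92 × 0.688 − 0.5 × 0.688²] = 0.999 mA.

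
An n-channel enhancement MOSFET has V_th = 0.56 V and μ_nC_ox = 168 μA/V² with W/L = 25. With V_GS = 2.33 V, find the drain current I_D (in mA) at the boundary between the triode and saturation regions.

At the boundary V_DS = V_ov = V_GS − V_th = 2.33 − 0.56 = 1.77 V.
k_n = μ_nC_ox · (W/L) = 4.2 mA/V².
I_D = ½ k_n V_ov² = 0.5 × 4.2 × 1.77² = 6.58 mA.

I_D = 6.58 mA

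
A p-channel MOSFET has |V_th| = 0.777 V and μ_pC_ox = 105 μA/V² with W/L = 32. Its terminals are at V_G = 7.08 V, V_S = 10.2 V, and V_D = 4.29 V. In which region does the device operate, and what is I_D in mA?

V_SG = V_S − V_G = 10.2 − 7.08 = 3.12 V; V_SD = V_S − V_D = 10.2 − 4.29 = 5.91 V.
k_p = μ_pC_ox · (W/L) = 3.36 mA/V².
V_ov = V_SG − |V_th| = 3.12 − 0.777 = 2.34 V.
Since V_SD = 5.91 V ≥ V_ov = 2.34 V, the device is in saturation.
I_D = ½ k_p V_ov² = 0.5 × 3.36 × 2.34² = 9.22 mA.

Saturation; I_D = 9.22 mA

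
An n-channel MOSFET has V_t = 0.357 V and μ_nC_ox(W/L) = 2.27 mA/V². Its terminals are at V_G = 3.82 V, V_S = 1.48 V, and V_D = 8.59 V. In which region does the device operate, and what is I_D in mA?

V_GS = V_G − V_S = 3.82 − 1.48 = 2.34 V; V_DS = V_D − V_S = 8.59 − 1.48 = 7.11 V.
V_ov = V_GS − V_t = 2.34 − 0.357 = 1.98 V.
Since V_DS = 7.11 V ≥ V_ov = 1.98 V, the device is in saturation.
I_D = ½ k_n V_ov² = 0.5 × 2.27 × 1.98² = 4.46 mA.

Saturation; I_D = 4.46 mA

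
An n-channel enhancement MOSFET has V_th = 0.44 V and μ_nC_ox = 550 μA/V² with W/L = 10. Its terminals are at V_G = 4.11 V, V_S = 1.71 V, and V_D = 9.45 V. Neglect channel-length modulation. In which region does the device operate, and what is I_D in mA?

Saturation; I_D = 10.6 mA

V_GS = V_G − V_S = 4.11 − 1.71 = 2.4 V; V_DS = V_D − V_S = 9.45 − 1.71 = 7.74 V.
k_n = μ_nC_ox · (W/L) = 5.5 mA/V².
V_ov = V_GS − V_th = 2.4 − 0.44 = 1.96 V.
Since V_DS = 7.74 V ≥ V_ov = 1.96 V, the device is in saturation.
I_D = ½ k_n V_ov² = 0.5 × 5.5 × 1.96² = 10.6 mA.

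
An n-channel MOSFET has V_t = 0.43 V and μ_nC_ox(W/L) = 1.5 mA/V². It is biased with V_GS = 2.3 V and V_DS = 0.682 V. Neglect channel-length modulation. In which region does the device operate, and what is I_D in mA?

Triode; I_D = 1.56 mA

V_ov = V_GS − V_t = 2.3 − 0.43 = 1.87 V.
Since V_DS = 0.682 V < V_ov = 1.87 V, the device is in the triode region.
I_D = k_n [V_ov · V_DS − ½ V_DS²] = 1.5 × [1.87 × 0.682 − 0.5 × 0.682²] = 1.56 mA.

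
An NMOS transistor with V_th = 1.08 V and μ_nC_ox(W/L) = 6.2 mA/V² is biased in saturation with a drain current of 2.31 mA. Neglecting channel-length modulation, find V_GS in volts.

In saturation I_D = ½ k_n (V_GS − V_th)², so V_GS − V_th = √(2 I_D / k_n) = √(2 × 2.31 / 6.2) = 0.863 V.
V_GS = 1.08 + 0.863 = 1.94 V.

V_GS = 1.94 V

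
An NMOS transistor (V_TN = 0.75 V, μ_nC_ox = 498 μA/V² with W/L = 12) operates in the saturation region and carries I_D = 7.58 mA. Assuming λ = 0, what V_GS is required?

V_GS = 2.34 V

k_n = μ_nC_ox · (W/L) = 5.976 mA/V².
In saturation I_D = ½ k_n (V_GS − V_TN)², so V_GS − V_TN = √(2 I_D / k_n) = √(2 × 7.58 / 5.976) = 1.59 V.
V_GS = 0.75 + 1.59 = 2.34 V.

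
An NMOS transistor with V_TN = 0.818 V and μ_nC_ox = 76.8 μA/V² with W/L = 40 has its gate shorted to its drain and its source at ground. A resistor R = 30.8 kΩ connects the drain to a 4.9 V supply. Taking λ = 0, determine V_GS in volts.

V_GS = 1.10 V

With gate tied to drain, V_GS = V_DS ≥ V_GS − V_TN, so the device is in saturation.
k_n = μ_nC_ox · (W/L) = 3.072 mA/V².
KCL at the drain: ½ k_n (V_GS − V_TN)² = (V_DD − V_GS)/R.
Let x = V_GS − 0.818. Then 47.3 x² + x − 4.082 = 0, giving x = 0.283 V (positive root), so V_GS = 1.1 V.
I_D = (V_DD − V_GS)/R = (4.9 − 1.1) / 30.8 = 0.123 mA.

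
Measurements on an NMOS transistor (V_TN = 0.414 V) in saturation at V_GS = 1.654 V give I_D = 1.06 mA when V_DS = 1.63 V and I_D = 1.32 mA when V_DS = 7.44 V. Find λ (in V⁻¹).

λ = 0.0453 V⁻¹

With V_GS fixed, I_D ∝ (1 + λ V_DS) in saturation, so I_D2/I_D1 = (1 + λ V_DS2)/(1 + λ V_DS1).
1.32/1.06 = 1.245 = (1 + 7.44 λ)/(1 + 1.63 λ).
Solving: λ (I_D1 V_DS2 − I_D2 V_DS1) = I_D2 − I_D1, so λ = (1.32 − 1.06) / (1.06 × 7.44 − 1.32 × 1.63) = 0.26 / 5.73 = 0.0453 V⁻¹.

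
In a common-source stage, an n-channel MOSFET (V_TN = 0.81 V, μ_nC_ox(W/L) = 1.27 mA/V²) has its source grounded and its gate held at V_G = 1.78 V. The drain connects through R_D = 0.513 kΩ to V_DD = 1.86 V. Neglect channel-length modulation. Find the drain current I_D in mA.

V_GS = V_G = 1.78 V, so V_ov = 1.78 − 0.81 = 0.97 V.
Assume saturation: I_D = ½ k_n V_ov² = 0.5 × 1.27 × 0.97² = 0.597 mA, giving V_DS = V_DD − I_D R_D = 1.86 − 0.597 × 0.513 = 1.55 V.
V_DS = 1.55 V ≥ V_ov = 0.97 V, confirming saturation.

I_D = 0.597 mA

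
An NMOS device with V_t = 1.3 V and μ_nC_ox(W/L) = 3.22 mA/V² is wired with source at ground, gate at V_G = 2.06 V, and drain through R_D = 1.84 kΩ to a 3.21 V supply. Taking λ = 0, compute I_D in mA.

I_D = 0.930 mA

V_GS = V_G = 2.06 V, so V_ov = 2.06 − 1.3 = 0.76 V.
Assume saturation: I_D = ½ k_n V_ov² = 0.5 × 3.22 × 0.76² = 0.93 mA, giving V_DS = V_DD − I_D R_D = 3.21 − 0.93 × 1.84 = 1.5 V.
V_DS = 1.5 V ≥ V_ov = 0.76 V, confirming saturation.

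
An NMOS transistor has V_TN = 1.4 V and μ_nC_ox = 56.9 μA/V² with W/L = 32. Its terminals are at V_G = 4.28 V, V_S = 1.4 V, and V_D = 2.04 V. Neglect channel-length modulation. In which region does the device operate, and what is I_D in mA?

Triode; I_D = 1.35 mA

V_GS = V_G − V_S = 4.28 − 1.4 = 2.88 V; V_DS = V_D − V_S = 2.04 − 1.4 = 0.64 V.
k_n = μ_nC_ox · (W/L) = 1.821 mA/V².
V_ov = V_GS − V_TN = 2.88 − 1.4 = 1.48 V.
Since V_DS = 0.64 V < V_ov = 1.48 V, the device is in the triode region.
I_D = k_n [V_ov · V_DS − ½ V_DS²] = 1.821 × [1.48 × 0.64 − 0.5 × 0.64²] = 1.35 mA.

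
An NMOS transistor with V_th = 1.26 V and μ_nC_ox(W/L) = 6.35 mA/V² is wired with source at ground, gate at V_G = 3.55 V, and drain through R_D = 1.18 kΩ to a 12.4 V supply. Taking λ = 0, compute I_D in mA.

V_GS = V_G = 3.55 V, so V_ov = 3.55 − 1.26 = 2.29 V.
Assume saturation: I_D = ½ k_n V_ov² = 0.5 × 6.35 × 2.29² = 16.7 mA, giving V_DS = V_DD − I_D R_D = 12.4 − 16.7 × 1.18 = -7.25 V.
But -7.25 V < V_ov = 2.29 V, so the device is actually in triode.
In triode I_D = k_n[V_ov V_DS − ½ V_DS²] and I_D = (V_DD − V_DS)/R_D. Equating: 3.75 V_DS² − 18.16 V_DS + 12.4 = 0, giving V_DS = 0.822 V (the root below V_ov).
I_D = (12.4 − 0.822) / 1.18 = 9.81 mA.

I_D = 9.81 mA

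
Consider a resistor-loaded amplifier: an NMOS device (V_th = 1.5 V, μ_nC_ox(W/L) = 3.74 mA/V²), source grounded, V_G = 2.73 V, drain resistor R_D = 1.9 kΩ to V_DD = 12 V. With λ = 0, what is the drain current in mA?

I_D = 2.83 mA

V_GS = V_G = 2.73 V, so V_ov = 2.73 − 1.5 = 1.23 V.
Assume saturation: I_D = ½ k_n V_ov² = 0.5 × 3.74 × 1.23² = 2.83 mA, giving V_DS = V_DD − I_D R_D = 12 − 2.83 × 1.9 = 6.62 V.
V_DS = 6.62 V ≥ V_ov = 1.23 V, confirming saturation.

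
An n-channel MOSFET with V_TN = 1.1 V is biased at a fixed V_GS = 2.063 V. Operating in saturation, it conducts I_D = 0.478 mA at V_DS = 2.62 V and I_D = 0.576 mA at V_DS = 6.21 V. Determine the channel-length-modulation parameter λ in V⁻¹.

λ = 0.0672 V⁻¹

With V_GS fixed, I_D ∝ (1 + λ V_DS) in saturation, so I_D2/I_D1 = (1 + λ V_DS2)/(1 + λ V_DS1).
0.576/0.478 = 1.205 = (1 + 6.21 λ)/(1 + 2.62 λ).
Solving: λ (I_D1 V_DS2 − I_D2 V_DS1) = I_D2 − I_D1, so λ = (0.576 − 0.478) / (0.478 × 6.21 − 0.576 × 2.62) = 0.098 / 1.46 = 0.0672 V⁻¹.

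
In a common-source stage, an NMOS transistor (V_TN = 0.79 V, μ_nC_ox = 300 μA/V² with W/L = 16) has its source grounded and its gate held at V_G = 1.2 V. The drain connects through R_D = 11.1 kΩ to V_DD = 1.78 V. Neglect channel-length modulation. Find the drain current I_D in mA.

V_GS = V_G = 1.2 V, so V_ov = 1.2 − 0.79 = 0.41 V.
k_n = μ_nC_ox · (W/L) = 4.8 mA/V².
Assume saturation: I_D = ½ k_n V_ov² = 0.5 × 4.8 × 0.41² = 0.403 mA, giving V_DS = V_DD − I_D R_D = 1.78 − 0.403 × 11.1 = -2.7 V.
But -2.7 V < V_ov = 0.41 V, so the device is actually in triode.
In triode I_D = k_n[V_ov V_DS − ½ V_DS²] and I_D = (V_DD − V_DS)/R_D. Equating: 26.6 V_DS² − 22.84 V_DS + 1.78 = 0, giving V_DS = 0.0867 V (the root below V_ov).
I_D = (1.78 − 0.0867) / 11.1 = 0.153 mA.

I_D = 0.153 mA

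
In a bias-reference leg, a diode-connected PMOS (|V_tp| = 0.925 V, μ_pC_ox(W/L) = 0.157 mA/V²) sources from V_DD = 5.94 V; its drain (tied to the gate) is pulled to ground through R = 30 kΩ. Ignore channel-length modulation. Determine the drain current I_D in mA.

I_D = 0.125 mA

With gate tied to drain, V_SG = V_SD ≥ V_SG − |V_tp|, so the device is in saturation.
KCL at the drain: ½ k_p (V_SG − |V_tp|)² = (V_DD − V_SG)/R.
Let x = V_SG − 0.925. Then 2.35 x² + x − 5.015 = 0, giving x = 1.26 V (positive root), so V_SG = 2.19 V.
I_D = (V_DD − V_SG)/R = (5.94 − 2.19) / 30 = 0.125 mA.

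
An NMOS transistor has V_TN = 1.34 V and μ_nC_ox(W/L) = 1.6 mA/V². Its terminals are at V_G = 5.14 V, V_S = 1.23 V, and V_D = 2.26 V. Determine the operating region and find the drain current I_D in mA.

Triode; I_D = 3.39 mA

V_GS = V_G − V_S = 5.14 − 1.23 = 3.91 V; V_DS = V_D − V_S = 2.26 − 1.23 = 1.03 V.
V_ov = V_GS − V_TN = 3.91 − 1.34 = 2.57 V.
Since V_DS = 1.03 V < V_ov = 2.57 V, the device is in the triode region.
I_D = k_n [V_ov · V_DS − ½ V_DS²] = 1.6 × [2.57 × 1.03 − 0.5 × 1.03²] = 3.39 mA.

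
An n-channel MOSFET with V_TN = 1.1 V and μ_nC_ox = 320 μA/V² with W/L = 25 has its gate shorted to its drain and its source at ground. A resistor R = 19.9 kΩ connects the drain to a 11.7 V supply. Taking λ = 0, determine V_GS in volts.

V_GS = 1.46 V

With gate tied to drain, V_GS = V_DS ≥ V_GS − V_TN, so the device is in saturation.
k_n = μ_nC_ox · (W/L) = 8 mA/V².
KCL at the drain: ½ k_n (V_GS − V_TN)² = (V_DD − V_GS)/R.
Let x = V_GS − 1.1. Then 79.6 x² + x − 10.6 = 0, giving x = 0.359 V (positive root), so V_GS = 1.46 V.
I_D = (V_DD − V_GS)/R = (11.7 − 1.46) / 19.9 = 0.515 mA.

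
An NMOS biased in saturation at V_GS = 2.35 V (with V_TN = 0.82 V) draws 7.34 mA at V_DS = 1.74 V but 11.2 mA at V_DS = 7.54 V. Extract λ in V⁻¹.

With V_GS fixed, I_D ∝ (1 + λ V_DS) in saturation, so I_D2/I_D1 = (1 + λ V_DS2)/(1 + λ V_DS1).
11.2/7.34 = 1.526 = (1 + 7.54 λ)/(1 + 1.74 λ).
Solving: λ (I_D1 V_DS2 − I_D2 V_DS1) = I_D2 − I_D1, so λ = (11.2 − 7.34) / (7.34 × 7.54 − 11.2 × 1.74) = 3.86 / 35.9 = 0.108 V⁻¹.

λ = 0.108 V⁻¹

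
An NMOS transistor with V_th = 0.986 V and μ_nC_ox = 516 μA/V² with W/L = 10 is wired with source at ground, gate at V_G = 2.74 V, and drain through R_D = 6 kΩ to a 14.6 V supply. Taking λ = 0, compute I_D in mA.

I_D = 2.39 mA

V_GS = V_G = 2.74 V, so V_ov = 2.74 − 0.986 = 1.75 V.
k_n = μ_nC_ox · (W/L) = 5.16 mA/V².
Assume saturation: I_D = ½ k_n V_ov² = 0.5 × 5.16 × 1.75² = 7.94 mA, giving V_DS = V_DD − I_D R_D = 14.6 − 7.94 × 6 = -33 V.
But -33 V < V_ov = 1.75 V, so the device is actually in triode.
In triode I_D = k_n[V_ov V_DS − ½ V_DS²] and I_D = (V_DD − V_DS)/R_D. Equating: 15.5 V_DS² − 55.3 V_DS + 14.6 = 0, giving V_DS = 0.287 V (the root below V_ov).
I_D = (14.6 − 0.287) / 6 = 2.39 mA.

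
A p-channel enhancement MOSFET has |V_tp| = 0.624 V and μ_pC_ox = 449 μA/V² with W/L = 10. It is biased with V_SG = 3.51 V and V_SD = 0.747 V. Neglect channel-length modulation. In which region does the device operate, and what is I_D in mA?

Triode; I_D = 8.43 mA

k_p = μ_pC_ox · (W/L) = 4.49 mA/V².
V_ov = V_SG − |V_tp| = 3.51 − 0.624 = 2.89 V.
Since V_SD = 0.747 V < V_ov = 2.89 V, the device is in the triode region.
I_D = k_p [V_ov · V_SD − ½ V_SD²] = 4.49 × [2.89 × 0.747 − 0.5 × 0.747²] = 8.43 mA.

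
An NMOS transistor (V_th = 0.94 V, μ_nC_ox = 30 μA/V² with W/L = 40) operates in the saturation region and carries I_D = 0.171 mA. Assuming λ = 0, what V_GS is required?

V_GS = 1.47 V

k_n = μ_nC_ox · (W/L) = 1.2 mA/V².
In saturation I_D = ½ k_n (V_GS − V_th)², so V_GS − V_th = √(2 I_D / k_n) = √(2 × 0.171 / 1.2) = 0.534 V.
V_GS = 0.94 + 0.534 = 1.47 V.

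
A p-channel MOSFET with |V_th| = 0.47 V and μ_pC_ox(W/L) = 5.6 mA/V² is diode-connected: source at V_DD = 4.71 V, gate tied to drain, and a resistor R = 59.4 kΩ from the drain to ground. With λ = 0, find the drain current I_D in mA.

I_D = 0.0687 mA

With gate tied to drain, V_SG = V_SD ≥ V_SG − |V_th|, so the device is in saturation.
KCL at the drain: ½ k_p (V_SG − |V_th|)² = (V_DD − V_SG)/R.
Let x = V_SG − 0.47. Then 166 x² + x − 4.24 = 0, giving x = 0.157 V (positive root), so V_SG = 0.627 V.
I_D = (V_DD − V_SG)/R = (4.71 − 0.627) / 59.4 = 0.0687 mA.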